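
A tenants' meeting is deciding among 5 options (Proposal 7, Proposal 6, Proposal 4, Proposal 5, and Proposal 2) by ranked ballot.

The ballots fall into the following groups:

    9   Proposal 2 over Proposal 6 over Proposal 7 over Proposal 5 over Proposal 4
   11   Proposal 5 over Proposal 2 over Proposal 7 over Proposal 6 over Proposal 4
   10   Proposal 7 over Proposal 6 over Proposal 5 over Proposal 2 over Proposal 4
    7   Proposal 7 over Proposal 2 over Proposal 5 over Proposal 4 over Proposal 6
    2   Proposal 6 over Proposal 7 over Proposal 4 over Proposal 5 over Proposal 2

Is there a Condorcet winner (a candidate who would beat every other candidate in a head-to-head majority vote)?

No

Head-to-head results (39 voters total):
Proposal 7 vs Proposal 6: Proposal 7 wins 28–11.
Proposal 7 vs Proposal 4: Proposal 7 wins 39–0.
Proposal 7 vs Proposal 5: Proposal 7 wins 28–11.
Proposal 7 vs Proposal 2: Proposal 2 wins 20–19.
Proposal 6 vs Proposal 4: Proposal 6 wins 32–7.
Proposal 6 vs Proposal 5: Proposal 6 wins 21–18.
Proposal 6 vs Proposal 2: Proposal 2 wins 27–12.
Proposal 4 vs Proposal 5: Proposal 5 wins 37–2.
Proposal 4 vs Proposal 2: Proposal 2 wins 37–2.
Proposal 5 vs Proposal 2: Proposal 5 wins 23–16.
No candidate beats all others: Proposal 7 beats Proposal 5 beats Proposal 2 beats Proposal 7, a majority cycle.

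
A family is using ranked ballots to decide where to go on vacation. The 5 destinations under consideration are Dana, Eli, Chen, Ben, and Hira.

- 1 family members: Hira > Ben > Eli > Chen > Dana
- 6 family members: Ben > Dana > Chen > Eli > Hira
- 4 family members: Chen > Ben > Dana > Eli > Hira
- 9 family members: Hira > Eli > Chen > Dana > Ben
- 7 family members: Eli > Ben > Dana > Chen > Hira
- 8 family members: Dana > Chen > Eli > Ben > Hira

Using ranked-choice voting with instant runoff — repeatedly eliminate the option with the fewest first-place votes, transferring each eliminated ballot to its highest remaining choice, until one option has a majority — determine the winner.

Round 1: Hira 10, Dana 8, Eli 7, Ben 6, Chen 4. Chen has the fewest and is eliminated.
Round 2: Ben 10, Hira 10, Dana 8, Eli 7. Eli has the fewest and is eliminated.
Round 3: Ben 17, Hira 10, Dana 8. Dana has the fewest and is eliminated.
Round 4: Ben 25, Hira 10. Ben has a majority.

Ben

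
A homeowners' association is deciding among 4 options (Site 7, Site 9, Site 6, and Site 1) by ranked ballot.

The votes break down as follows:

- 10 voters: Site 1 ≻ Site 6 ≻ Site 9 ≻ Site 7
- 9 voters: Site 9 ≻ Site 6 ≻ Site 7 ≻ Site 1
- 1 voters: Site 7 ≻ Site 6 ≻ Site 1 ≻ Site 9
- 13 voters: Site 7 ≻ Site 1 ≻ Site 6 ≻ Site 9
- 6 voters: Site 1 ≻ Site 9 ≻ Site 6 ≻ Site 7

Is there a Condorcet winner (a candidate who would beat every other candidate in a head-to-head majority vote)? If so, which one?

There is no Condorcet winner

Head-to-head results (39 voters total):
Site 7 vs Site 9: Site 9 wins 25–14.
Site 7 vs Site 6: Site 6 wins 25–14.
Site 7 vs Site 1: Site 7 wins 23–16.
Site 9 vs Site 6: Site 6 wins 24–15.
Site 9 vs Site 1: Site 1 wins 30–9.
Site 6 vs Site 1: Site 1 wins 29–10.
No candidate beats all others: Site 7 beats Site 1 beats Site 9 beats Site 7, a majority cycle.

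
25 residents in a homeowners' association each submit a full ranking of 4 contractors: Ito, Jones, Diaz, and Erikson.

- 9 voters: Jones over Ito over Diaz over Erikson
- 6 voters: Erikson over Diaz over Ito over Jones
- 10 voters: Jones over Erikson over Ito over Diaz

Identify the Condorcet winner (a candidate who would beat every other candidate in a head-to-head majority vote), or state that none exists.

Head-to-head results (25 voters total):
Ito vs Jones: Jones wins 19–6.
Ito vs Diaz: Ito wins 19–6.
Ito vs Erikson: Erikson wins 16–9.
Jones vs Diaz: Jones wins 19–6.
Jones vs Erikson: Jones wins 19–6.
Diaz vs Erikson: Erikson wins 16–9.
Jones beats each rival — Ito (19–6), Diaz (19–6), Erikson (19–6) — so Jones is the Condorcet winner.

Jones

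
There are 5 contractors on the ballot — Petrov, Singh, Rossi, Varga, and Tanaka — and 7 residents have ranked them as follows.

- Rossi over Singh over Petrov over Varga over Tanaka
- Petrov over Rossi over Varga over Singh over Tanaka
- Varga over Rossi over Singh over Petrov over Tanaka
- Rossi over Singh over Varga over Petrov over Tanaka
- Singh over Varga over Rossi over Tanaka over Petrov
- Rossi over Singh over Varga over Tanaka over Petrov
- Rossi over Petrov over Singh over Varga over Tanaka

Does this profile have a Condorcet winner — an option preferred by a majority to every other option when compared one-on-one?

Yes

Head-to-head results (7 voters total):
Petrov vs Singh: Singh wins 5–2.
Petrov vs Rossi: Rossi wins 6–1.
Petrov vs Varga: Varga wins 4–3.
Petrov vs Tanaka: Petrov wins 5–2.
Singh vs Rossi: Rossi wins 6–1.
Singh vs Varga: Singh wins 5–2.
Singh vs Tanaka: Singh wins 7–0.
Rossi vs Varga: Rossi wins 5–2.
Rossi vs Tanaka: Rossi wins 7–0.
Varga vs Tanaka: Varga wins 7–0.
Rossi beats each rival — Petrov (6–1), Singh (6–1), Varga (5–2), Tanaka (7–0) — so Rossi is the Condorcet winner.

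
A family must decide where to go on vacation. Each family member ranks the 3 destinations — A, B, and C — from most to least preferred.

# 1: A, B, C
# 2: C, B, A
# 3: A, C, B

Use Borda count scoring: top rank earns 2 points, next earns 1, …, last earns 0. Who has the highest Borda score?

A

Borda scores:
  A: 2 + 0 + 2 = 4
  B: 1 + 1 + 0 = 2
  C: 0 + 2 + 1 = 3
A has the highest total.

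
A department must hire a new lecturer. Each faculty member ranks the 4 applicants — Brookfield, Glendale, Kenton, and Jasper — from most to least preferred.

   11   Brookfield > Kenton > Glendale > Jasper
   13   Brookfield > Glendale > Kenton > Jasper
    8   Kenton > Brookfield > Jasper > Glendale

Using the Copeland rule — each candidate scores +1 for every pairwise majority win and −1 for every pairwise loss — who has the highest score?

Pairwise results:
  Brookfield vs Glendale: Brookfield wins 32–0.
  Brookfield vs Kenton: Brookfield wins 24–8.
  Brookfield vs Jasper: Brookfield wins 32–0.
  Glendale vs Kenton: Kenton wins 19–13.
  Glendale vs Jasper: Glendale wins 24–8.
  Kenton vs Jasper: Kenton wins 32–0.
Copeland scores (wins − losses):
  Brookfield: 3 − 0 = 3
  Glendale: 1 − 2 = -1
  Kenton: 2 − 1 = 1
  Jasper: 0 − 3 = -3
Brookfield has the best Copeland score.

Brookfield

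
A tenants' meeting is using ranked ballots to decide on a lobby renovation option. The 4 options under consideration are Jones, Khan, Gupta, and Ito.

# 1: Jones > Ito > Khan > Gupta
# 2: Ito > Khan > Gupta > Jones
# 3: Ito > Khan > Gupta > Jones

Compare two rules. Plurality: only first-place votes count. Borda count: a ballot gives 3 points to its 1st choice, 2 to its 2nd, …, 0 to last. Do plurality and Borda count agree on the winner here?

Yes

Plurality first-place counts: Jones 1, Khan 0, Gupta 0, Ito 2 → Ito.
Borda totals: Jones 3, Khan 5, Gupta 2, Ito 8 → Ito.
The two rules agree on Ito.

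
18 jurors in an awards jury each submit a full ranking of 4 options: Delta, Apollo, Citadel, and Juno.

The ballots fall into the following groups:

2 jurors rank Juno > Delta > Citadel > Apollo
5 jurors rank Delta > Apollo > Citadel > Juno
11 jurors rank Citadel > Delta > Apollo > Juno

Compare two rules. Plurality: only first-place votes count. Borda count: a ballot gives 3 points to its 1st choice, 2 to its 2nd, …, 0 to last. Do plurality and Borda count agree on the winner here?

Plurality first-place counts: Delta 5, Apollo 0, Citadel 11, Juno 2 → Citadel.
Borda totals: Delta 41, Apollo 21, Citadel 40, Juno 6 → Delta.
The two rules disagree: plurality picks Citadel, Borda picks Delta.

No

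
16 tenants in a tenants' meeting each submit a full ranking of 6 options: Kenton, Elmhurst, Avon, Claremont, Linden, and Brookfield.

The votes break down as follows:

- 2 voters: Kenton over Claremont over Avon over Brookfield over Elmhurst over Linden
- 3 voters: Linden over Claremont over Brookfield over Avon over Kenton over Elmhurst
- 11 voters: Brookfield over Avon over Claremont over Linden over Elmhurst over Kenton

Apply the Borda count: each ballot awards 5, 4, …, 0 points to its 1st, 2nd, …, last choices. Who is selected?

Borda scores:
  Kenton: 2·5 + 3·1 + 11·0 = 13
  Elmhurst: 2·1 + 3·0 + 11·1 = 13
  Avon: 2·3 + 3·2 + 11·4 = 56
  Claremont: 2·4 + 3·4 + 11·3 = 53
  Linden: 2·0 + 3·5 + 11·2 = 37
  Brookfield: 2·2 + 3·3 + 11·5 = 68
Brookfield has the highest total.

Brookfield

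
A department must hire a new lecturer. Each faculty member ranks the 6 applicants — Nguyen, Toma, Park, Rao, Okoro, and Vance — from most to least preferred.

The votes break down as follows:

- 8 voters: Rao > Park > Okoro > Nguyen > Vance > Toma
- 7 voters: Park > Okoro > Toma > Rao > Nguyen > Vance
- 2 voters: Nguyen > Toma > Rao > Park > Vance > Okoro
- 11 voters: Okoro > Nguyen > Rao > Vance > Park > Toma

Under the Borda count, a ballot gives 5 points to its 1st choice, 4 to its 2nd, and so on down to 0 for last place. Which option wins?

Okoro

Borda scores:
  Nguyen: 8·2 + 7·1 + 2·5 + 11·4 = 77
  Toma: 8·0 + 7·3 + 2·4 + 11·0 = 29
  Park: 8·4 + 7·5 + 2·2 + 11·1 = 82
  Rao: 8·5 + 7·2 + 2·3 + 11·3 = 93
  Okoro: 8·3 + 7·4 + 2·0 + 11·5 = 107
  Vance: 8·1 + 7·0 + 2·1 + 11·2 = 32
Okoro has the highest total.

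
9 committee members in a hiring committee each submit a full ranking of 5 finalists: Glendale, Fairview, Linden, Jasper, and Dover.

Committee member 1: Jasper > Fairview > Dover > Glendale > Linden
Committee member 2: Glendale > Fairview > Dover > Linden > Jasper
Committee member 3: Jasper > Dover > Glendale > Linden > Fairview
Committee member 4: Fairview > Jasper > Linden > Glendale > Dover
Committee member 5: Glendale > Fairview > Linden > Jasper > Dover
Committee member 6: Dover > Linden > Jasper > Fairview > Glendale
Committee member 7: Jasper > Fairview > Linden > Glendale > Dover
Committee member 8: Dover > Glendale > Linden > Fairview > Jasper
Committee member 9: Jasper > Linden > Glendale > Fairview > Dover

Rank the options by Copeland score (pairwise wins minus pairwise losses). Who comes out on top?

Pairwise results:
  Glendale vs Fairview: Glendale wins 5–4.
  Glendale vs Linden: Glendale wins 5–4.
  Glendale vs Jasper: Jasper wins 6–3.
  Glendale vs Dover: Glendale wins 5–4.
  Fairview vs Linden: Fairview wins 5–4.
  Fairview vs Jasper: Jasper wins 5–4.
  Fairview vs Dover: Fairview wins 6–3.
  Linden vs Jasper: Jasper wins 5–4.
  Linden vs Dover: Dover wins 5–4.
  Jasper vs Dover: Jasper wins 6–3.
Copeland scores (wins − losses):
  Glendale: 3 − 1 = 2
  Fairview: 2 − 2 = 0
  Linden: 0 − 4 = -4
  Jasper: 4 − 0 = 4
  Dover: 1 − 3 = -2
Jasper has the best Copeland score.

Jasper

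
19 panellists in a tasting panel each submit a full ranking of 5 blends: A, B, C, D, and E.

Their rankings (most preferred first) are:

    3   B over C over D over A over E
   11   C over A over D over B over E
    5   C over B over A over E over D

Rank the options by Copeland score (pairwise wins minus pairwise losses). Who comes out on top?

Pairwise results:
  A vs B: A wins 11–8.
  A vs C: C wins 19–0.
  A vs D: A wins 16–3.
  A vs E: A wins 19–0.
  B vs C: C wins 16–3.
  B vs D: D wins 11–8.
  B vs E: B wins 19–0.
  C vs D: C wins 19–0.
  C vs E: C wins 19–0.
  D vs E: D wins 14–5.
Copeland scores (wins − losses):
  A: 3 − 1 = 2
  B: 1 − 3 = -2
  C: 4 − 0 = 4
  D: 2 − 2 = 0
  E: 0 − 4 = -4
C has the best Copeland score.

C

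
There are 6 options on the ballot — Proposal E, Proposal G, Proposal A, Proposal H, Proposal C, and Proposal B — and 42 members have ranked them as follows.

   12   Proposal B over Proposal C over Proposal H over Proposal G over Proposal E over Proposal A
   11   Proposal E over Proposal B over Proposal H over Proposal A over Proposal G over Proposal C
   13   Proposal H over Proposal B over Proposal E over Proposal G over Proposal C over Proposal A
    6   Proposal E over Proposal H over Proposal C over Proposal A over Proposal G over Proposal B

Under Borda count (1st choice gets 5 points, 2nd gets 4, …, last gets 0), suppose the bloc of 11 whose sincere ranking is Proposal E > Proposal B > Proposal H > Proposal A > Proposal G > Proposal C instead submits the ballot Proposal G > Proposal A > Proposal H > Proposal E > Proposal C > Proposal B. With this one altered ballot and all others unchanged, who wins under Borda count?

Proposal H

Borda totals with the altered ballot: Proposal E 103, Proposal G 111, Proposal A 56, Proposal H 158, Proposal C 90, Proposal B 112.
The winner is unchanged: still Proposal H.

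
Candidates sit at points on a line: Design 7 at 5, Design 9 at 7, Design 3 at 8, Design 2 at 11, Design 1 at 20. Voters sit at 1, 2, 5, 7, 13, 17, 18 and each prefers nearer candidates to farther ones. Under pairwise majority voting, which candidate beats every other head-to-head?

Design 9

With single-peaked preferences on a line, the Condorcet winner is the candidate closest to the median voter.
The median voter (position 7) is closest to Design 9 at 7.
Check: Design 9 vs Design 3 — voters closer to Design 9: 4 of 7.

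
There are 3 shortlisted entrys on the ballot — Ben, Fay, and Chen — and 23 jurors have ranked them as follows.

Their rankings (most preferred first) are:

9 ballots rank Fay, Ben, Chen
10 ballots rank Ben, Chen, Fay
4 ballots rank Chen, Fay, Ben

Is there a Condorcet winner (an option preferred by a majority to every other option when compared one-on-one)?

No

Head-to-head results (23 voters total):
Ben vs Fay: Fay wins 13–10.
Ben vs Chen: Ben wins 19–4.
Fay vs Chen: Chen wins 14–9.
No candidate beats all others: Ben beats Chen beats Fay beats Ben, a majority cycle.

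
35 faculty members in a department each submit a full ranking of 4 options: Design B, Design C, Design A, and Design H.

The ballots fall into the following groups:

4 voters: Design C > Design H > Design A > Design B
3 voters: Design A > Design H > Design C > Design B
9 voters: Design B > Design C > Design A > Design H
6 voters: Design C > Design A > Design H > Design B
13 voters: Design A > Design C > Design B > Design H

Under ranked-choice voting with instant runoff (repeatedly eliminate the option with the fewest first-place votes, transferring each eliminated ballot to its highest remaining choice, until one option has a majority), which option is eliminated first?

Round 1: Design A 16, Design C 10, Design B 9, Design H 0. Design H has the fewest and is eliminated.
Round 2: Design A 16, Design C 10, Design B 9. Design B has the fewest and is eliminated.
Round 3: Design C 19, Design A 16. Design C has a majority.

Design H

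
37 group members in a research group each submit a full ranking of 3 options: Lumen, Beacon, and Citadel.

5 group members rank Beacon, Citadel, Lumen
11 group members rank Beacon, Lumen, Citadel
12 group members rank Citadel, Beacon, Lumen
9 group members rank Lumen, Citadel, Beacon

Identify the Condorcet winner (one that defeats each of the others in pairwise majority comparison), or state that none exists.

Head-to-head results (37 voters total):
Lumen vs Beacon: Beacon wins 28–9.
Lumen vs Citadel: Lumen wins 20–17.
Beacon vs Citadel: Citadel wins 21–16.
No candidate beats all others: Lumen beats Citadel beats Beacon beats Lumen, a majority cycle.

No Condorcet winner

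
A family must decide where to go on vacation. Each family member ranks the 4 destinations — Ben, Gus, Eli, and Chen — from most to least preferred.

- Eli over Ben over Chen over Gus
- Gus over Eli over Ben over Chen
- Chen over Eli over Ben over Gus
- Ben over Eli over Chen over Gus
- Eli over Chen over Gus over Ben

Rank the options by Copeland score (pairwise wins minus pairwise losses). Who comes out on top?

Pairwise results:
  Ben vs Gus: Ben wins 3–2.
  Ben vs Eli: Eli wins 4–1.
  Ben vs Chen: Ben wins 3–2.
  Gus vs Eli: Eli wins 4–1.
  Gus vs Chen: Chen wins 4–1.
  Eli vs Chen: Eli wins 4–1.
Copeland scores (wins − losses):
  Ben: 2 − 1 = 1
  Gus: 0 − 3 = -3
  Eli: 3 − 0 = 3
  Chen: 1 − 2 = -1
Eli has the best Copeland score.

Eli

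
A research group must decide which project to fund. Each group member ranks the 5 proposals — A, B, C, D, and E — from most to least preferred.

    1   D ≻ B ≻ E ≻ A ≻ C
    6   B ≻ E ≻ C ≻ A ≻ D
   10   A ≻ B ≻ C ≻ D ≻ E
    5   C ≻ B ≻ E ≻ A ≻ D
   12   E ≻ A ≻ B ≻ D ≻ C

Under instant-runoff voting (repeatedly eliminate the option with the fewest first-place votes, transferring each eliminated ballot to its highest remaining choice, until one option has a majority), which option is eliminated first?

D

Round 1: E 12, A 10, B 6, C 5, D 1. D has the fewest and is eliminated.
Round 2: E 12, A 10, B 7, C 5. C has the fewest and is eliminated.
Round 3: B 12, E 12, A 10. A has the fewest and is eliminated.
Round 4: B 22, E 12. B has a majority.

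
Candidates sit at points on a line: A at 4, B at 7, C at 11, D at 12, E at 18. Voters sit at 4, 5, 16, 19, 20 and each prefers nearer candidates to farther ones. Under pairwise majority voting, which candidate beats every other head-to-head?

E

With single-peaked preferences on a line, the Condorcet winner is the candidate closest to the median voter.
The median voter (position 16) is closest to E at 18.
Check: E vs D — voters closer to E: 3 of 5.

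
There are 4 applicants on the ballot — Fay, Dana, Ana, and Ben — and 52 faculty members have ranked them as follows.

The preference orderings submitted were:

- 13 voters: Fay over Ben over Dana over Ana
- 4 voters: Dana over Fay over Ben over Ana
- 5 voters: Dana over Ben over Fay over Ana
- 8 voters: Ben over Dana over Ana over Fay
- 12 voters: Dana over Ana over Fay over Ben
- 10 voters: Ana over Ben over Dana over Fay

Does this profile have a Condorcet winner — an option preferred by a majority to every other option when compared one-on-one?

Head-to-head results (52 voters total):
Fay vs Dana: Dana wins 39–13.
Fay vs Ana: Ana wins 30–22.
Fay vs Ben: Fay wins 29–23.
Dana vs Ana: Dana wins 42–10.
Dana vs Ben: Ben wins 31–21.
Ana vs Ben: Ben wins 30–22.
No candidate beats all others: Fay beats Ben beats Dana beats Fay, a majority cycle.

No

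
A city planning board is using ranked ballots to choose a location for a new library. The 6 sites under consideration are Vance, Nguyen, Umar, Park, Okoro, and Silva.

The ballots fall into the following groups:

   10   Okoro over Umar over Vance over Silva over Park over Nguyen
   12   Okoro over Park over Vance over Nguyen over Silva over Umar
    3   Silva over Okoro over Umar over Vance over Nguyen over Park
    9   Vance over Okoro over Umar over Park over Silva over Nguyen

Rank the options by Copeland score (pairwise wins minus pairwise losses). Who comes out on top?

Pairwise results:
  Vance vs Nguyen: Vance wins 34–0.
  Vance vs Umar: Vance wins 21–13.
  Vance vs Park: Vance wins 22–12.
  Vance vs Okoro: Okoro wins 25–9.
  Vance vs Silva: Vance wins 31–3.
  Nguyen vs Umar: Umar wins 22–12.
  Nguyen vs Park: Park wins 31–3.
  Nguyen vs Okoro: Okoro wins 34–0.
  Nguyen vs Silva: Silva wins 22–12.
  Umar vs Park: Umar wins 22–12.
  Umar vs Okoro: Okoro wins 34–0.
  Umar vs Silva: Umar wins 19–15.
  Park vs Okoro: Okoro wins 34–0.
  Park vs Silva: Park wins 21–13.
  Okoro vs Silva: Okoro wins 31–3.
Copeland scores (wins − losses):
  Vance: 4 − 1 = 3
  Nguyen: 0 − 5 = -5
  Umar: 3 − 2 = 1
  Park: 2 − 3 = -1
  Okoro: 5 − 0 = 5
  Silva: 1 − 4 = -3
Okoro has the best Copeland score.

Okoro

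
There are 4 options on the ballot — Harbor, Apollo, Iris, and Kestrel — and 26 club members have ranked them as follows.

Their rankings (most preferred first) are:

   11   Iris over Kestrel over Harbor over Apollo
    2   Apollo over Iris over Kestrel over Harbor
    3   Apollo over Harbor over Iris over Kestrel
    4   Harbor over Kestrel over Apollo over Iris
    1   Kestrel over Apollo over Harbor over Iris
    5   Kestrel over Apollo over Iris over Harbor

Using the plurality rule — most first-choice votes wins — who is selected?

Iris

First-place vote totals:
  Harbor: 4
  Apollo: 5
  Iris: 11
  Kestrel: 6
Iris has the most first-place votes.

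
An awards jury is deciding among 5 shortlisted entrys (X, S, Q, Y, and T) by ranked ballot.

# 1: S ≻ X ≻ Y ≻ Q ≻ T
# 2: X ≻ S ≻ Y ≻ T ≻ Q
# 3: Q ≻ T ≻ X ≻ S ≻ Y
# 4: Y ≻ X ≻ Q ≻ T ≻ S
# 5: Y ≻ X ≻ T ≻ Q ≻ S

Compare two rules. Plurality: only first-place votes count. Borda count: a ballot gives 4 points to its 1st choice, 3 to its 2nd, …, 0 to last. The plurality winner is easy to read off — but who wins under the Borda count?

Plurality first-place counts: X 1, S 1, Q 1, Y 2, T 0 → Y.
Borda totals: X 15, S 8, Q 8, Y 12, T 7 → X.

X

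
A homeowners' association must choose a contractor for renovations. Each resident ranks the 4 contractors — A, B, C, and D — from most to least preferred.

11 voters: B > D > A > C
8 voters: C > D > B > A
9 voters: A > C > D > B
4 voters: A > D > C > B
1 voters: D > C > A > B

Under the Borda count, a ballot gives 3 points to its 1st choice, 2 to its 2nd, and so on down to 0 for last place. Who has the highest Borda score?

Borda scores:
  A: 11·1 + 8·0 + 9·3 + 4·3 + 1 = 51
  B: 11·3 + 8·1 + 9·0 + 4·0 + 0 = 41
  C: 11·0 + 8·3 + 9·2 + 4·1 + 2 = 48
  D: 11·2 + 8·2 + 9·1 + 4·2 + 3 = 58
D has the highest total.

D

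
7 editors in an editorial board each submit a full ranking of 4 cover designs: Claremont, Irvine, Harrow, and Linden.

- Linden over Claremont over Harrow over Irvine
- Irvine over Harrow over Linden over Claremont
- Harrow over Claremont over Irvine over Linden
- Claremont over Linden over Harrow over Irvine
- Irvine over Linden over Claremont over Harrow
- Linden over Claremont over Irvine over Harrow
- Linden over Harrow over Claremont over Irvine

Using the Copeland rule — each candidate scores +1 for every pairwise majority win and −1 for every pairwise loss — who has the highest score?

Linden

Pairwise results:
  Claremont vs Irvine: Claremont wins 5–2.
  Claremont vs Harrow: Claremont wins 4–3.
  Claremont vs Linden: Linden wins 5–2.
  Irvine vs Harrow: Harrow wins 4–3.
  Irvine vs Linden: Linden wins 4–3.
  Harrow vs Linden: Linden wins 5–2.
Copeland scores (wins − losses):
  Claremont: 2 − 1 = 1
  Irvine: 0 − 3 = -3
  Harrow: 1 − 2 = -1
  Linden: 3 − 0 = 3
Linden has the best Copeland score.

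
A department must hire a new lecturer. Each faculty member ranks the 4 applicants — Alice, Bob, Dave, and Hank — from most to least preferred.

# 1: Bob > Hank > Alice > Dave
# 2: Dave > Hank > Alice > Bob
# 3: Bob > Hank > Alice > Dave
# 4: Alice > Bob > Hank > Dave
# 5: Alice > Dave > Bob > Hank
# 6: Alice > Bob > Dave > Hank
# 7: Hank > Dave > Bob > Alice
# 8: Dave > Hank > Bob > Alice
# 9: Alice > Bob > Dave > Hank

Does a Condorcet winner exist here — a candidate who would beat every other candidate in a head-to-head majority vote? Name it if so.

There is no Condorcet winner

Head-to-head results (9 voters total):
Alice vs Bob: Alice wins 5–4.
Alice vs Dave: Alice wins 6–3.
Alice vs Hank: Hank wins 5–4.
Bob vs Dave: Bob wins 5–4.
Bob vs Hank: Bob wins 6–3.
Dave vs Hank: Dave wins 5–4.
No candidate beats all others: Alice beats Bob beats Hank beats Alice, a majority cycle.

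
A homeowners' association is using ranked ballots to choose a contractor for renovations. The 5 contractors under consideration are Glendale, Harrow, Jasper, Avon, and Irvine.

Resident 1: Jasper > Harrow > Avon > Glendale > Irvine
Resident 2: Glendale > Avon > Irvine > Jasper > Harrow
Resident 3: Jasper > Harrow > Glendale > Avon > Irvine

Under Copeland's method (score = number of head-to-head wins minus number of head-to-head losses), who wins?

Pairwise results:
  Glendale vs Harrow: Harrow wins 2–1.
  Glendale vs Jasper: Jasper wins 2–1.
  Glendale vs Avon: Glendale wins 2–1.
  Glendale vs Irvine: Glendale wins 3–0.
  Harrow vs Jasper: Jasper wins 3–0.
  Harrow vs Avon: Harrow wins 2–1.
  Harrow vs Irvine: Harrow wins 2–1.
  Jasper vs Avon: Jasper wins 2–1.
  Jasper vs Irvine: Jasper wins 2–1.
  Avon vs Irvine: Avon wins 3–0.
Copeland scores (wins − losses):
  Glendale: 2 − 2 = 0
  Harrow: 3 − 1 = 2
  Jasper: 4 − 0 = 4
  Avon: 1 − 3 = -2
  Irvine: 0 − 4 = -4
Jasper has the best Copeland score.

Jasper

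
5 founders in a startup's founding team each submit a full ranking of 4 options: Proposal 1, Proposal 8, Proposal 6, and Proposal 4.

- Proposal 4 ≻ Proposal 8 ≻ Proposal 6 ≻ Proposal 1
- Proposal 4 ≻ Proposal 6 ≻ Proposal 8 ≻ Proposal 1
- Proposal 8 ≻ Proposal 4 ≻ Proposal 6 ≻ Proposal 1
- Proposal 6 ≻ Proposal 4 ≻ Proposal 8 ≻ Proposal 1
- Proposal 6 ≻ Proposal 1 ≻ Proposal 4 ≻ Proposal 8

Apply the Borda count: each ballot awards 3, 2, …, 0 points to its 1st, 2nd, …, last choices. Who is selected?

Proposal 4

Borda scores:
  Proposal 1: 0 + 0 + 0 + 0 + 2 = 2
  Proposal 8: 2 + 1 + 3 + 1 + 0 = 7
  Proposal 6: 1 + 2 + 1 + 3 + 3 = 10
  Proposal 4: 3 + 3 + 2 + 2 + 1 = 11
Proposal 4 has the highest total.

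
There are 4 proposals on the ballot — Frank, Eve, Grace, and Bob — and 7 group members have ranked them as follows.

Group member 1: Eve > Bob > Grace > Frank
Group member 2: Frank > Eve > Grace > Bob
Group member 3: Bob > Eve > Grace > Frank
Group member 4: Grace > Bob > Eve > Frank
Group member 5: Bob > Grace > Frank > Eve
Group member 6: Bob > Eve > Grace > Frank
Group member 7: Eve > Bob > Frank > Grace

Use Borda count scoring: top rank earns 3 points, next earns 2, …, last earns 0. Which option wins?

Borda scores:
  Frank: 0 + 3 + 0 + 0 + 1 + 0 + 1 = 5
  Eve: 3 + 2 + 2 + 1 + 0 + 2 + 3 = 13
  Grace: 1 + 1 + 1 + 3 + 2 + 1 + 0 = 9
  Bob: 2 + 0 + 3 + 2 + 3 + 3 + 2 = 15
Bob has the highest total.

Bob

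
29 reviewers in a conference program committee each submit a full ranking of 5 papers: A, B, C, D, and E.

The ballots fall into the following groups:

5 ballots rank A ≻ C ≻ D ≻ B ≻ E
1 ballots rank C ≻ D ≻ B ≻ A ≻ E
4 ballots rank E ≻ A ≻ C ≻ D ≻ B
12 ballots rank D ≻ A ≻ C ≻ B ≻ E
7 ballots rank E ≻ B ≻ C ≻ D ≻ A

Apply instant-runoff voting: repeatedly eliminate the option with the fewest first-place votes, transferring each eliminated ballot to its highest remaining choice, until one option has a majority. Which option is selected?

Round 1: D 12, E 11, A 5, C 1, B 0. B has the fewest and is eliminated.
Round 2: D 12, E 11, A 5, C 1. C has the fewest and is eliminated.
Round 3: D 13, E 11, A 5. A has the fewest and is eliminated.
Round 4: D 18, E 11. D has a majority.

D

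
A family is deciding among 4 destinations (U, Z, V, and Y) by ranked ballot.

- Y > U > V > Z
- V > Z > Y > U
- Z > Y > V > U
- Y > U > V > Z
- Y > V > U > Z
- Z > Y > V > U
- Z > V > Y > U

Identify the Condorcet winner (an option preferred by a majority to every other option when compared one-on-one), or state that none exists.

Head-to-head results (7 voters total):
U vs Z: Z wins 4–3.
U vs V: V wins 5–2.
U vs Y: Y wins 7–0.
Z vs V: V wins 4–3.
Z vs Y: Z wins 4–3.
V vs Y: Y wins 5–2.
No candidate beats all others: Z beats Y beats V beats Z, a majority cycle.

None — there is no Condorcet winner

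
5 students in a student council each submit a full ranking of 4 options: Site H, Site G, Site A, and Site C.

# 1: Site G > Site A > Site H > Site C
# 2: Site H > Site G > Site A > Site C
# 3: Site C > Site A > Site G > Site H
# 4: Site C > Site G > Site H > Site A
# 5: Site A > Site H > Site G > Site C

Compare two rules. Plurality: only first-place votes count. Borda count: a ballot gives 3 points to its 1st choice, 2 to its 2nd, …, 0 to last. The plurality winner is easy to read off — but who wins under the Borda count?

Plurality first-place counts: Site H 1, Site G 1, Site A 1, Site C 2 → Site C.
Borda totals: Site H 7, Site G 9, Site A 8, Site C 6 → Site G.

Site G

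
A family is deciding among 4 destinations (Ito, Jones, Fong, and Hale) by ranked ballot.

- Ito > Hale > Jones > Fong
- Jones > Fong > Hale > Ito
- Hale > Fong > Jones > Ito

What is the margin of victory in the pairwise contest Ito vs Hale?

1

Ballots ranking Ito above Hale: 1.
Ballots ranking Hale above Ito: 2.
Hale wins 2–1, a margin of 1.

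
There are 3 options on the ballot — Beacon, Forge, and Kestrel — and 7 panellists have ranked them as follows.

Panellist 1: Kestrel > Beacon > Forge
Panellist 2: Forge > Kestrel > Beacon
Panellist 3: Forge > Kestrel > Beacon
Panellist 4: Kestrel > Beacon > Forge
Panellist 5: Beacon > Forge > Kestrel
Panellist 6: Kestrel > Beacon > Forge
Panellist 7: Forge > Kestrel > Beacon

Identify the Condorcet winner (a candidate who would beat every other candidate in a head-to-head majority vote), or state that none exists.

Head-to-head results (7 voters total):
Beacon vs Forge: Beacon wins 4–3.
Beacon vs Kestrel: Kestrel wins 6–1.
Forge vs Kestrel: Forge wins 4–3.
No candidate beats all others: Beacon beats Forge beats Kestrel beats Beacon, a majority cycle.

None — there is no Condorcet winner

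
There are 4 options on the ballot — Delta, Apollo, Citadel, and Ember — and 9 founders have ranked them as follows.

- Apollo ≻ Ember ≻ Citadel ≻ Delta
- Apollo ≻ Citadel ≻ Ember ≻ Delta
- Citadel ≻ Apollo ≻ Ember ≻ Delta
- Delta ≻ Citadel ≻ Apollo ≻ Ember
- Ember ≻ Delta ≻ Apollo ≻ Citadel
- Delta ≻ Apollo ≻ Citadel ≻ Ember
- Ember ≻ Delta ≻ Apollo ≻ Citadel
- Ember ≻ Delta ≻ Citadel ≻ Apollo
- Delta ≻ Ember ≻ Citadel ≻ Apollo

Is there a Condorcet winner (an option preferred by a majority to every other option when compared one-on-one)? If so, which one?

None — there is no Condorcet winner

Head-to-head results (9 voters total):
Delta vs Apollo: Delta wins 6–3.
Delta vs Citadel: Delta wins 6–3.
Delta vs Ember: Ember wins 6–3.
Apollo vs Citadel: Apollo wins 5–4.
Apollo vs Ember: Apollo wins 5–4.
Citadel vs Ember: Ember wins 5–4.
No candidate beats all others: Delta beats Apollo beats Ember beats Delta, a majority cycle.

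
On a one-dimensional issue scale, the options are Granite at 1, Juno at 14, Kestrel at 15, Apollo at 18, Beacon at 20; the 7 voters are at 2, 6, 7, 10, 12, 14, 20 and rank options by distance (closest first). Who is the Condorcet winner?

Juno

With single-peaked preferences on a line, the Condorcet winner is the candidate closest to the median voter.
The median voter (position 10) is closest to Juno at 14.
Check: Juno vs Granite — voters closer to Juno: 4 of 7.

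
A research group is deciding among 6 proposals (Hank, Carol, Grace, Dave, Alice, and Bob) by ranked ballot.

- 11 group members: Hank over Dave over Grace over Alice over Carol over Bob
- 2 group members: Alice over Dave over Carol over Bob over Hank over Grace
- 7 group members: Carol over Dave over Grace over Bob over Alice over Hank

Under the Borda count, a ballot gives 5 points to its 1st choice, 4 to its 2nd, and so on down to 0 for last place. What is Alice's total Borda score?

Borda scores:
  Hank: 11·5 + 2·1 + 7·0 = 57
  Carol: 11·1 + 2·3 + 7·5 = 52
  Grace: 11·3 + 2·0 + 7·3 = 54
  Dave: 11·4 + 2·4 + 7·4 = 80
  Alice: 11·2 + 2·5 + 7·1 = 39
  Bob: 11·0 + 2·2 + 7·2 = 18

39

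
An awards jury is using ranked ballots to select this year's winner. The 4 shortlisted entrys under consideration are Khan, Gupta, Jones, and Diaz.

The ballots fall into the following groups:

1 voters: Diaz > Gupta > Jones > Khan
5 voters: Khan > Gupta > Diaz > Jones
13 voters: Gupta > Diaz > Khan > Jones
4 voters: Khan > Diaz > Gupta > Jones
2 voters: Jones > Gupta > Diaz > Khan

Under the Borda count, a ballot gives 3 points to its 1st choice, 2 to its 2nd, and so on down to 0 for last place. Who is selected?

Borda scores:
  Khan: 0 + 5·3 + 13·1 + 4·3 + 2·0 = 40
  Gupta: 2 + 5·2 + 13·3 + 4·1 + 2·2 = 59
  Jones: 1 + 5·0 + 13·0 + 4·0 + 2·3 = 7
  Diaz: 3 + 5·1 + 13·2 + 4·2 + 2·1 = 44
Gupta has the highest total.

Gupta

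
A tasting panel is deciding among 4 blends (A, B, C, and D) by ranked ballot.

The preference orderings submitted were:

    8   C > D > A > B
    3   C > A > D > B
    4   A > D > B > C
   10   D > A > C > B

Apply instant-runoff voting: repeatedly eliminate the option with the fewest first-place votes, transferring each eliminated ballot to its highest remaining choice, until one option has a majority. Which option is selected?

Round 1: C 11, D 10, A 4, B 0. B has the fewest and is eliminated.
Round 2: C 11, D 10, A 4. A has the fewest and is eliminated.
Round 3: D 14, C 11. D has a majority.

D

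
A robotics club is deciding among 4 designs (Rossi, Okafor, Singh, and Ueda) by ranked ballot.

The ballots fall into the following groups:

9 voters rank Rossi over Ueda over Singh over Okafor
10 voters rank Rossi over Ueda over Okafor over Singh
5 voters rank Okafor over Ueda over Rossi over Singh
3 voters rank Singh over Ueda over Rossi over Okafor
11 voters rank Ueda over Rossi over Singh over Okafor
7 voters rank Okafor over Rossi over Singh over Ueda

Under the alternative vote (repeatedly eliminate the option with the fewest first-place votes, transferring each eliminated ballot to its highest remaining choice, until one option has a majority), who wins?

Round 1: Rossi 19, Okafor 12, Ueda 11, Singh 3. Singh has the fewest and is eliminated.
Round 2: Rossi 19, Ueda 14, Okafor 12. Okafor has the fewest and is eliminated.
Round 3: Rossi 26, Ueda 19. Rossi has a majority.

Rossi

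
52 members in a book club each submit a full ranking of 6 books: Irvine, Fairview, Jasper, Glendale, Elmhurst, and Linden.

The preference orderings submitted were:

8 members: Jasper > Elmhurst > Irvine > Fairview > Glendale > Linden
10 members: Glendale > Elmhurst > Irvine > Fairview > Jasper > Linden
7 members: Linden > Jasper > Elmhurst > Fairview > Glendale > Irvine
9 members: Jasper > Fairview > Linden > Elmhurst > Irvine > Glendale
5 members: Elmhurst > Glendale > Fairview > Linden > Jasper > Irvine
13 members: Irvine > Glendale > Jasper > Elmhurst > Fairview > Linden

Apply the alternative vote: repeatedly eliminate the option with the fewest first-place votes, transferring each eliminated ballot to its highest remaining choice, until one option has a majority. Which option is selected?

Round 1: Jasper 17, Irvine 13, Glendale 10, Linden 7, Elmhurst 5, Fairview 0. Fairview has the fewest and is eliminated.
Round 2: Jasper 17, Irvine 13, Glendale 10, Linden 7, Elmhurst 5. Elmhurst has the fewest and is eliminated.
Round 3: Jasper 17, Glendale 15, Irvine 13, Linden 7. Linden has the fewest and is eliminated.
Round 4: Jasper 24, Glendale 15, Irvine 13. Irvine has the fewest and is eliminated.
Round 5: Glendale 28, Jasper 24. Glendale has a majority.

Glendale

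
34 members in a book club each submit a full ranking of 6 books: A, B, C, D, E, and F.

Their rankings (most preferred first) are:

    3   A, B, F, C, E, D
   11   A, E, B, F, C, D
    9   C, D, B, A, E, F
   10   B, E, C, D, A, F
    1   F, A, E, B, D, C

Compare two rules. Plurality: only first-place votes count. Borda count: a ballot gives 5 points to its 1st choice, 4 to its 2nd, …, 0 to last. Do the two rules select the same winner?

Plurality first-place counts: A 14, B 10, C 9, D 0, E 0, F 1 → A.
Borda totals: A 102, B 124, C 92, D 57, E 99, F 36 → B.
The two rules disagree: plurality picks A, Borda picks B.

No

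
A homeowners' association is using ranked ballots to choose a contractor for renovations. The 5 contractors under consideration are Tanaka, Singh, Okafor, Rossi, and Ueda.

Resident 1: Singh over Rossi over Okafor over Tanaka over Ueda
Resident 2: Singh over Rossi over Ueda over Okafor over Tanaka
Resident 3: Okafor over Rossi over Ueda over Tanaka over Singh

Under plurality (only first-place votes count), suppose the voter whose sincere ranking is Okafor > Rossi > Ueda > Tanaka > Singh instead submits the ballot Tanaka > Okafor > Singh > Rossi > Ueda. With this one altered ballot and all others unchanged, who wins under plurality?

First-place totals with the altered ballot: Tanaka 1, Singh 2, Okafor 0, Rossi 0, Ueda 0.
The winner is unchanged: still Singh.

Singh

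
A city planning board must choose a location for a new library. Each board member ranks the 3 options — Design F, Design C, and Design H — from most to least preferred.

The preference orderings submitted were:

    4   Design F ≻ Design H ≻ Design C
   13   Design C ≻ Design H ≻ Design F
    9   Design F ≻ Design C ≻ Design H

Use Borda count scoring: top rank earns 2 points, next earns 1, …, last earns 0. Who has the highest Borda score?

Borda scores:
  Design F: 4·2 + 13·0 + 9·2 = 26
  Design C: 4·0 + 13·2 + 9·1 = 35
  Design H: 4·1 + 13·1 + 9·0 = 17
Design C has the highest total.

Design C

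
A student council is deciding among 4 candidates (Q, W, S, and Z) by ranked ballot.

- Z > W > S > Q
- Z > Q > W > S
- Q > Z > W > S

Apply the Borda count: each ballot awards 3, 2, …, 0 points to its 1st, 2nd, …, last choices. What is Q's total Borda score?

5

Borda scores:
  Q: 0 + 2 + 3 = 5
  W: 2 + 1 + 1 = 4
  S: 1 + 0 + 0 = 1
  Z: 3 + 3 + 2 = 8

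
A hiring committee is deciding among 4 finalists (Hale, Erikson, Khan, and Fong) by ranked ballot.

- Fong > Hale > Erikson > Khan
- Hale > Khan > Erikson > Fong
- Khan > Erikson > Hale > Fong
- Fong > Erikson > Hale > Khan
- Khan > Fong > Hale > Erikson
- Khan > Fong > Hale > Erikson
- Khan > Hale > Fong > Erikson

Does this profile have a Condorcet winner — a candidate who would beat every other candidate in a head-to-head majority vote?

Head-to-head results (7 voters total):
Hale vs Erikson: Hale wins 5–2.
Hale vs Khan: Khan wins 4–3.
Hale vs Fong: Fong wins 4–3.
Erikson vs Khan: Khan wins 5–2.
Erikson vs Fong: Fong wins 5–2.
Khan vs Fong: Khan wins 5–2.
Khan beats each rival — Hale (4–3), Erikson (5–2), Fong (5–2) — so Khan is the Condorcet winner.

Yes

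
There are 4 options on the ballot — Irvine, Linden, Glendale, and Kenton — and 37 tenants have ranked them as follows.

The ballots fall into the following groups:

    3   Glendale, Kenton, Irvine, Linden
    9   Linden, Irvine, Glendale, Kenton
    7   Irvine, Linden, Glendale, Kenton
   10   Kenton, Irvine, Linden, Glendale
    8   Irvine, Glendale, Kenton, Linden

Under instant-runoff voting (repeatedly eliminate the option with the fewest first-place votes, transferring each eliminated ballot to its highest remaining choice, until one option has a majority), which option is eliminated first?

Round 1: Irvine 15, Kenton 10, Linden 9, Glendale 3. Glendale has the fewest and is eliminated.
Round 2: Irvine 15, Kenton 13, Linden 9. Linden has the fewest and is eliminated.
Round 3: Irvine 24, Kenton 13. Irvine has a majority.

Glendale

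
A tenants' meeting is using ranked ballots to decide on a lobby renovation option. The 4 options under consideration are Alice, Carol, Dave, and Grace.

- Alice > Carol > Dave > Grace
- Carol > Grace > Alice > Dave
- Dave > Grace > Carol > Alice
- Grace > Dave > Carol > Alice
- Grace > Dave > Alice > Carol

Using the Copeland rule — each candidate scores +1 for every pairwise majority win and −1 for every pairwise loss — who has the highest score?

Pairwise results:
  Alice vs Carol: Carol wins 3–2.
  Alice vs Dave: Dave wins 3–2.
  Alice vs Grace: Grace wins 4–1.
  Carol vs Dave: Dave wins 3–2.
  Carol vs Grace: Grace wins 3–2.
  Dave vs Grace: Grace wins 3–2.
Copeland scores (wins − losses):
  Alice: 0 − 3 = -3
  Carol: 1 − 2 = -1
  Dave: 2 − 1 = 1
  Grace: 3 − 0 = 3
Grace has the best Copeland score.

Grace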